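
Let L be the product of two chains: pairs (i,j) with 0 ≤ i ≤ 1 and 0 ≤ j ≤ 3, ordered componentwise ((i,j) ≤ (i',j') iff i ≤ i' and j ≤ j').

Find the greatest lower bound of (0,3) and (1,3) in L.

(0,3)

Common lower bounds of {(0,3), (1,3)}: (0,0), (0,1), (0,2), (0,3).
The greatest among these is (0,3).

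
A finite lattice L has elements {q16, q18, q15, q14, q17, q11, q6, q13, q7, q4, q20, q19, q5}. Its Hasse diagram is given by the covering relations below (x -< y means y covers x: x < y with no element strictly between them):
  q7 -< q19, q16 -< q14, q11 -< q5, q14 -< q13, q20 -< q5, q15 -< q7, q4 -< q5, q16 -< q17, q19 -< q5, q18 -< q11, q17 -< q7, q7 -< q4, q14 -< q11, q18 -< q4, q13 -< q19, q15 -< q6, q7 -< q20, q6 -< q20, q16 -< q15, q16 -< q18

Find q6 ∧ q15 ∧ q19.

Common lower bounds of {q6, q15, q19}: q15, q16.
The greatest among these is q15.

q15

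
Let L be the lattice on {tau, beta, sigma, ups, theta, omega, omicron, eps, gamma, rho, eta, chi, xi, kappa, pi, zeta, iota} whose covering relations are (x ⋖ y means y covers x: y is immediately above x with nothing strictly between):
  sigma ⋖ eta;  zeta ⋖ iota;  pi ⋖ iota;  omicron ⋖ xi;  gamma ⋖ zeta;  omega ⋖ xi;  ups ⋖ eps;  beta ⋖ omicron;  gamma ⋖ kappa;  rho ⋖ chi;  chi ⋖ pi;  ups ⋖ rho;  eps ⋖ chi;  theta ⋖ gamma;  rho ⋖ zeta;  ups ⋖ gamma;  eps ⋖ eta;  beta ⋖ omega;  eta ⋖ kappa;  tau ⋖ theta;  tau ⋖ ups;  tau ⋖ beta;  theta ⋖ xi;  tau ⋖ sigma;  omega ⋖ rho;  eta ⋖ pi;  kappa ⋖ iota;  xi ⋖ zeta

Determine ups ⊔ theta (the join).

gamma

Common upper bounds of {ups, theta}: gamma, iota, kappa, zeta.
The least among these is gamma.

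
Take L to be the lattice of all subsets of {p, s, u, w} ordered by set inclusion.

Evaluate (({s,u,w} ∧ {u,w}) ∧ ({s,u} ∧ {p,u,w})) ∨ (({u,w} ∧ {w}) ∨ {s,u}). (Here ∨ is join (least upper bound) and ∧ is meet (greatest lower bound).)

{s,u,w}

{s,u,w} ∧ {u,w} = {u,w}
{s,u} ∧ {p,u,w} = {u}
{u,w} ∧ {u} = {u}
{u,w} ∧ {w} = {w}
{w} ∨ {s,u} = {s,u,w}
{u} ∨ {s,u,w} = {s,u,w}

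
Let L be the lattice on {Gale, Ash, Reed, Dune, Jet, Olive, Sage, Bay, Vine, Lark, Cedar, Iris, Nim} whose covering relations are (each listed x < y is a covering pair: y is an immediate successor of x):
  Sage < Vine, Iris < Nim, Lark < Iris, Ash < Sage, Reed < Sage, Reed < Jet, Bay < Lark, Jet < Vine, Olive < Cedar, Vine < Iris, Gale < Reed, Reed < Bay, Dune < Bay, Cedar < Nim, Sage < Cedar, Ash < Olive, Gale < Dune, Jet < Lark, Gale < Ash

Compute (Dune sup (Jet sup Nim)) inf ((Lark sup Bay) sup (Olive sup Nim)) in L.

Jet ∨ Nim = Nim
Dune ∨ Nim = Nim
Lark ∨ Bay = Lark
Olive ∨ Nim = Nim
Lark ∨ Nim = Nim
Nim ∧ Nim = Nim

Nim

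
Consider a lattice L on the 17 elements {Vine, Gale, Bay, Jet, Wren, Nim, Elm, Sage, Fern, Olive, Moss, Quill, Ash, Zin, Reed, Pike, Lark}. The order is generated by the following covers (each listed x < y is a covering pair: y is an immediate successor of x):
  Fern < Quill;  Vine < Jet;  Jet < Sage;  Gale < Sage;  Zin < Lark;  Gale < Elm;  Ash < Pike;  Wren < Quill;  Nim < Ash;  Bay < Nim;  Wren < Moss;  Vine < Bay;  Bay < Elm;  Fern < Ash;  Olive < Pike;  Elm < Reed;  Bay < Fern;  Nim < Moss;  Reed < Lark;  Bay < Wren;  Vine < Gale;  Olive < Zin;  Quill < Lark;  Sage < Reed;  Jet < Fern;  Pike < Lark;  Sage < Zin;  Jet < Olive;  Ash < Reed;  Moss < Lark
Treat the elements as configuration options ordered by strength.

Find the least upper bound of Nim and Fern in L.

Ash

Common upper bounds of {Nim, Fern}: Ash, Lark, Pike, Reed.
The least among these is Ash.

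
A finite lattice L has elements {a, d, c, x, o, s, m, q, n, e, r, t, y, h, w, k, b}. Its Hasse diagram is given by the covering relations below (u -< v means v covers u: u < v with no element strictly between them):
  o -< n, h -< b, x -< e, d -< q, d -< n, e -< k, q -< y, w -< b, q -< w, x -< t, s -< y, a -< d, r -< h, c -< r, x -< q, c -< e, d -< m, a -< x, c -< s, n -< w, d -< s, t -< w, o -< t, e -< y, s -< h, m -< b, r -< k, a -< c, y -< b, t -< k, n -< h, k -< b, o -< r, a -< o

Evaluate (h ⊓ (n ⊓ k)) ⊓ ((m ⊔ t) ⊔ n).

o

n ∧ k = o
h ∧ o = o
m ∨ t = b
b ∨ n = b
o ∧ b = o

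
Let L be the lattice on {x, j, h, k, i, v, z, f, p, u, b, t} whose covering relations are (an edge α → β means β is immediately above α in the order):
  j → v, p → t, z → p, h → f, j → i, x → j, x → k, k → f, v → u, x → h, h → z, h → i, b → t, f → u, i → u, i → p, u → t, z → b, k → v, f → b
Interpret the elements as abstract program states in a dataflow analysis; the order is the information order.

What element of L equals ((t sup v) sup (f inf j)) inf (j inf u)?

j

t ∨ v = t
f ∧ j = x
t ∨ x = t
j ∧ u = j
t ∧ j = j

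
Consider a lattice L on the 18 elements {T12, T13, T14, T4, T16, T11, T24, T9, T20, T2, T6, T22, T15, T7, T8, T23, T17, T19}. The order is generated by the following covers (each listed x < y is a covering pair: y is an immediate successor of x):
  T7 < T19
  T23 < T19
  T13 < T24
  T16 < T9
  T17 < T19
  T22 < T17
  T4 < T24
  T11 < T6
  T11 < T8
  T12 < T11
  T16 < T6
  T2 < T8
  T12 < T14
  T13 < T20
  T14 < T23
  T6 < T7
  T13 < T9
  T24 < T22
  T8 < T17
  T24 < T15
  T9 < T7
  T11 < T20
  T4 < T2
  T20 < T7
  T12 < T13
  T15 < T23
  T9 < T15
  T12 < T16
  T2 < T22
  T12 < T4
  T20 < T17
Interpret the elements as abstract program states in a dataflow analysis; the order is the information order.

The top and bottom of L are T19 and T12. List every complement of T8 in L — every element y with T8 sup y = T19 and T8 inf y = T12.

T14, T16, T9

Need y with T8 ∨ y = T19 and T8 ∧ y = T12.
Checking each element gives: T14, T16, T9.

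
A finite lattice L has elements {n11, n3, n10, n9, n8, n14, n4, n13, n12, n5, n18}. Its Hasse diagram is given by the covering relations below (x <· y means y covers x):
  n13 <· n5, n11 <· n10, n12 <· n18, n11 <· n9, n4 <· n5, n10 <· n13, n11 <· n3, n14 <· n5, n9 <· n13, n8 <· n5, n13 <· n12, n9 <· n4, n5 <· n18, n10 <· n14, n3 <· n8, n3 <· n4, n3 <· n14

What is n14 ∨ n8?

Common upper bounds of {n14, n8}: n18, n5.
The least among these is n5.

n5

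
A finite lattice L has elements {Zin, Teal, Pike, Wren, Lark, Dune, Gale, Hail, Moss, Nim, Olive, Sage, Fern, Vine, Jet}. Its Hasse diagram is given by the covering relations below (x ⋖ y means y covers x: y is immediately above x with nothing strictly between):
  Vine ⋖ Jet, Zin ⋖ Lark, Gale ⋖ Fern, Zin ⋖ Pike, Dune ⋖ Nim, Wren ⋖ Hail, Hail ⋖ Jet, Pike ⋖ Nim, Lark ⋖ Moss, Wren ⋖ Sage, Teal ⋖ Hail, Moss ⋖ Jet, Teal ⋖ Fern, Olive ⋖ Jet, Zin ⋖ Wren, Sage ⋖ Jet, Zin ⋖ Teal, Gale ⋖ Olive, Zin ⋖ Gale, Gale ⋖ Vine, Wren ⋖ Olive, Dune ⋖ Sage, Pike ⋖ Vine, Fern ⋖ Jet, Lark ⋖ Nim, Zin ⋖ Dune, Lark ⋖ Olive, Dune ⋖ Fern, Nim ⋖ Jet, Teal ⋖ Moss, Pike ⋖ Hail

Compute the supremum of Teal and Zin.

Common upper bounds of {Teal, Zin}: Fern, Hail, Jet, Moss, Teal.
The least among these is Teal.

Teal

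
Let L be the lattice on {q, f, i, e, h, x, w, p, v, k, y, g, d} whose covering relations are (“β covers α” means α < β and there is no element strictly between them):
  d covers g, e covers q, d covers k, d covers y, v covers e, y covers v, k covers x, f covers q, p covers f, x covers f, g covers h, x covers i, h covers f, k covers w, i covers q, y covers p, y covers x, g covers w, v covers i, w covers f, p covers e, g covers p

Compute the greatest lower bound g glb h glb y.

Common lower bounds of {g, h, y}: f, q.
The greatest among these is f.

f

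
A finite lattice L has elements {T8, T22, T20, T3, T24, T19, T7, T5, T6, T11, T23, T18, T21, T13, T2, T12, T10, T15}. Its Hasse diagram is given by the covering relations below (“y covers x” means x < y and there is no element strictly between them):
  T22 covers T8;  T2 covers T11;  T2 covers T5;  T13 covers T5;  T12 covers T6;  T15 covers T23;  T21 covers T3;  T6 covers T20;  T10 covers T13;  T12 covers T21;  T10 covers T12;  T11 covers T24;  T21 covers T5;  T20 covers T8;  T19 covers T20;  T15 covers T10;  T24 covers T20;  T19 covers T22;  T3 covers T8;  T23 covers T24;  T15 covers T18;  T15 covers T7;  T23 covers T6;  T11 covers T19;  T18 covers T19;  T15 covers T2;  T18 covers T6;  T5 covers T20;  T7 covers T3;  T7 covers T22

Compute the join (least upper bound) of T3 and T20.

Common upper bounds of {T3, T20}: T10, T12, T15, T21.
The least among these is T21.

T21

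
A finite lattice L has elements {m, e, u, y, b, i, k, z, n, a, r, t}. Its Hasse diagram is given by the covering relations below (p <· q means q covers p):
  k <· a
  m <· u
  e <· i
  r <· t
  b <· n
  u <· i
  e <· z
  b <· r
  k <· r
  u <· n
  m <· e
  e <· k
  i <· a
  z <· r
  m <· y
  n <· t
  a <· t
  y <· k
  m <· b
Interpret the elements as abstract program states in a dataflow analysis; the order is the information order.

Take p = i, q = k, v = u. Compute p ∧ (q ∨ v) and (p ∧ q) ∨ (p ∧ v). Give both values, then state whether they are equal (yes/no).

q ∨ v = a, so p ∧ (q ∨ v) = i ∧ a = i.
p ∧ q = e and p ∧ v = u, so (p ∧ q) ∨ (p ∧ v) = e ∨ u = i.
Equal: yes.

i; i; yes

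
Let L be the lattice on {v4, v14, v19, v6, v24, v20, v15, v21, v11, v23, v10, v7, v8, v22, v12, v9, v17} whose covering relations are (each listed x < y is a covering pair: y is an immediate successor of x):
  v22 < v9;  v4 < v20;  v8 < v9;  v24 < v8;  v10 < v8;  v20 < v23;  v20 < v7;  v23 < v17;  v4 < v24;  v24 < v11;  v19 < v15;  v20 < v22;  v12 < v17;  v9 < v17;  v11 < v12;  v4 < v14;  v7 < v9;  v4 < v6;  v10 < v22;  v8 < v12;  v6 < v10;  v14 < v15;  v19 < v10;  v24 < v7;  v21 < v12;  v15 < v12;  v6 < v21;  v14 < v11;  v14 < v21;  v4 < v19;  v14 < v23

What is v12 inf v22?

Common lower bounds of {v12, v22}: v10, v19, v4, v6.
The greatest among these is v10.

v10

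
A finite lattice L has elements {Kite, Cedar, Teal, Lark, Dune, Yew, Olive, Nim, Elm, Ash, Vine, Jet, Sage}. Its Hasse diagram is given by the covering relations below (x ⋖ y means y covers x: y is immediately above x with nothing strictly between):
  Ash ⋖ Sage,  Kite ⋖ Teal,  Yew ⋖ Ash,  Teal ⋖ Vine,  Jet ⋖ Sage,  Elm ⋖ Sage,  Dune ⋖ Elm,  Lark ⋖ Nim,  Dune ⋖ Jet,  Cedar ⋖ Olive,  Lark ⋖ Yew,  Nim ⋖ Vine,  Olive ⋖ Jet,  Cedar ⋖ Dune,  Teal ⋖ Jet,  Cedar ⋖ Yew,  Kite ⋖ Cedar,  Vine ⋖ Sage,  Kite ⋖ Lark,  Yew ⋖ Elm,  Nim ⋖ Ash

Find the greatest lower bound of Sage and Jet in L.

Jet

Common lower bounds of {Sage, Jet}: Cedar, Dune, Jet, Kite, Olive, Teal.
The greatest among these is Jet.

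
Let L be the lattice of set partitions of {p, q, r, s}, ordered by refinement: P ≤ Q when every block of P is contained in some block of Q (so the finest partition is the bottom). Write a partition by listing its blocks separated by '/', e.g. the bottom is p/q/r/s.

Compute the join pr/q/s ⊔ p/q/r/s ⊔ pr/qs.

The join of pr/q/s, p/q/r/s, pr/qs merges any blocks that overlap across the partitions, giving pr/qs.

pr/qs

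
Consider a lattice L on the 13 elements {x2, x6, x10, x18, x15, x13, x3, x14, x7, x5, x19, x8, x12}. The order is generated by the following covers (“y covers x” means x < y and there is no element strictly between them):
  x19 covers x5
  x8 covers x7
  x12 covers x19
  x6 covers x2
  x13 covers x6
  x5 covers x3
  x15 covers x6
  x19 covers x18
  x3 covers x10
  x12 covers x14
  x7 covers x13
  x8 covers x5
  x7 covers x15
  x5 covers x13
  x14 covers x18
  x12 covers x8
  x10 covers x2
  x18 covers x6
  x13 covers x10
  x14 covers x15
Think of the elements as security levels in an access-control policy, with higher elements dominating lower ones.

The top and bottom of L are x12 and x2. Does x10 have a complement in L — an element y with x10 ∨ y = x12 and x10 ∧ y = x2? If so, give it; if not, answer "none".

Need y with x10 ∨ y = x12 and x10 ∧ y = x2.
Checking each element gives: x14.

x14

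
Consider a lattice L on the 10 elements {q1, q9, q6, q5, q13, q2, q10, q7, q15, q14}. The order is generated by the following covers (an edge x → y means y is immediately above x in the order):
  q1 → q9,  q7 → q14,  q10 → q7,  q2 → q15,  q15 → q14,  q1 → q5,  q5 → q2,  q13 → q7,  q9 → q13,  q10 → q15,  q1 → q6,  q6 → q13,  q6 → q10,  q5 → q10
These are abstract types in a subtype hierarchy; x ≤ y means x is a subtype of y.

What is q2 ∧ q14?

Common lower bounds of {q2, q14}: q1, q2, q5.
The greatest among these is q2.

q2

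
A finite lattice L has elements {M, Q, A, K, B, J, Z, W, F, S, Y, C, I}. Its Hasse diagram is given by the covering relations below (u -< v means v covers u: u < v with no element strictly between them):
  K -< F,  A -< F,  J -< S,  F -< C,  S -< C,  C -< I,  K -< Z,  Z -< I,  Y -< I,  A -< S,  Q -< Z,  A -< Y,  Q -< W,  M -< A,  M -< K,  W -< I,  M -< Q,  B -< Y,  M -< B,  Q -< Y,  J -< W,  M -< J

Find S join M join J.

Common upper bounds of {S, M, J}: C, I, S.
The least among these is S.

S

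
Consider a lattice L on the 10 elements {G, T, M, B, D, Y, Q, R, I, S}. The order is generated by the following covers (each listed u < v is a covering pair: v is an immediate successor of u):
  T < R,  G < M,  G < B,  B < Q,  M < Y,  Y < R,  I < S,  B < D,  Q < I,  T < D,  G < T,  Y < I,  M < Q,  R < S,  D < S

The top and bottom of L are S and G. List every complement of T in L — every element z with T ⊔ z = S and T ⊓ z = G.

I, Q

Need z with T ∨ z = S and T ∧ z = G.
Checking each element gives: I, Q.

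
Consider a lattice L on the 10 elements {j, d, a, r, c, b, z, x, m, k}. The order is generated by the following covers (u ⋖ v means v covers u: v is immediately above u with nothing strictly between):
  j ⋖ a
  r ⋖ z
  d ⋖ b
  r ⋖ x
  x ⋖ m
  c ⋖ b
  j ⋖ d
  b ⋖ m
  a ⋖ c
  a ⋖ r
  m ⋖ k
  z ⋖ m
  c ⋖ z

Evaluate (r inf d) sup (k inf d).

r ∧ d = j
k ∧ d = d
j ∨ d = d

d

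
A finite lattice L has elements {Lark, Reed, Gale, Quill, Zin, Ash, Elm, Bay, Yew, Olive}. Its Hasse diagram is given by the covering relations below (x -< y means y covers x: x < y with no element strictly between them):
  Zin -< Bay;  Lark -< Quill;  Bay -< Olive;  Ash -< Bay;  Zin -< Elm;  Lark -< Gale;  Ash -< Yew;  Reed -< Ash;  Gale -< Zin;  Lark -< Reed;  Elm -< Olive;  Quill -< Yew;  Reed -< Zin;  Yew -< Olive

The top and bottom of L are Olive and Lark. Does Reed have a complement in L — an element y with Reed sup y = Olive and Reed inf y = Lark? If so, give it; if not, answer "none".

For every candidate y, either Reed ∨ y ≠ Olive or Reed ∧ y ≠ Lark; no complement exists.

none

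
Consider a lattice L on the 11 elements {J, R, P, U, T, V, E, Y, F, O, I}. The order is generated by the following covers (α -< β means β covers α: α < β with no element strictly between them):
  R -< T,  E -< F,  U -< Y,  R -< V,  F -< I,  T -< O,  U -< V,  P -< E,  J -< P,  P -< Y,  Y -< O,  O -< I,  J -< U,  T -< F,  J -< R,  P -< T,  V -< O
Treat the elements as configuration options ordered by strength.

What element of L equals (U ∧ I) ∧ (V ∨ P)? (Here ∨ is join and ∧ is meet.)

U ∧ I = U
V ∨ P = O
U ∧ O = U

U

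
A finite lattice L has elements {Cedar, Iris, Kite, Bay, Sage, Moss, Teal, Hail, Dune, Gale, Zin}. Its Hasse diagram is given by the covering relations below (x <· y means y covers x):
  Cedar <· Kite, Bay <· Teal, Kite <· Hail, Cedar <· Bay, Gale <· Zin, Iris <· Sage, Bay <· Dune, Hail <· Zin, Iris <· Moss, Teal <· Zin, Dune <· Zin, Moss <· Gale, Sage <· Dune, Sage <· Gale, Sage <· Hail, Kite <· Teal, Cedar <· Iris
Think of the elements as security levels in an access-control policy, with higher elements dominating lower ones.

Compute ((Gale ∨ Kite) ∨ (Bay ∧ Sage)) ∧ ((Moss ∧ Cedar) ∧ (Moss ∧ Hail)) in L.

Gale ∨ Kite = Zin
Bay ∧ Sage = Cedar
Zin ∨ Cedar = Zin
Moss ∧ Cedar = Cedar
Moss ∧ Hail = Iris
Cedar ∧ Iris = Cedar
Zin ∧ Cedar = Cedar

Cedar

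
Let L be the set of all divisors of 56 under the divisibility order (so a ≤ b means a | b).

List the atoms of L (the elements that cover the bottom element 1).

The atoms are exactly the elements that cover 1: 2, 7.

2, 7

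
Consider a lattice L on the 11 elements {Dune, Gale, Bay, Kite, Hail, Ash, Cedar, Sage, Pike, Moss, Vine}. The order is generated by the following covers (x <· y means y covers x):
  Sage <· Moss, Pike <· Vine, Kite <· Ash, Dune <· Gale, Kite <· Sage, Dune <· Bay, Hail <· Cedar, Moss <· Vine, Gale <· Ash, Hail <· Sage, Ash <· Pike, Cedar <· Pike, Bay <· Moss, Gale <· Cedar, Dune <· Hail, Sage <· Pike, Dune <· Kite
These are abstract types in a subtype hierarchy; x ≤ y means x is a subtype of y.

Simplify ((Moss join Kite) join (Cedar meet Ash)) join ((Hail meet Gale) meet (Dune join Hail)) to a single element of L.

Moss ∨ Kite = Moss
Cedar ∧ Ash = Gale
Moss ∨ Gale = Vine
Hail ∧ Gale = Dune
Dune ∨ Hail = Hail
Dune ∧ Hail = Dune
Vine ∨ Dune = Vine

Vine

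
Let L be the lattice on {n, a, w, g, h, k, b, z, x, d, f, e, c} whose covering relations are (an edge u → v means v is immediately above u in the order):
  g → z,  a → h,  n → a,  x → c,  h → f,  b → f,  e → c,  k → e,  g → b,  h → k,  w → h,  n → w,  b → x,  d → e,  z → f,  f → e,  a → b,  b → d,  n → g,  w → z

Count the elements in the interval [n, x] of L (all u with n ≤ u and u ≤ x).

5

The interval [n, x] = {a, b, g, n, x}, which has 5 elements.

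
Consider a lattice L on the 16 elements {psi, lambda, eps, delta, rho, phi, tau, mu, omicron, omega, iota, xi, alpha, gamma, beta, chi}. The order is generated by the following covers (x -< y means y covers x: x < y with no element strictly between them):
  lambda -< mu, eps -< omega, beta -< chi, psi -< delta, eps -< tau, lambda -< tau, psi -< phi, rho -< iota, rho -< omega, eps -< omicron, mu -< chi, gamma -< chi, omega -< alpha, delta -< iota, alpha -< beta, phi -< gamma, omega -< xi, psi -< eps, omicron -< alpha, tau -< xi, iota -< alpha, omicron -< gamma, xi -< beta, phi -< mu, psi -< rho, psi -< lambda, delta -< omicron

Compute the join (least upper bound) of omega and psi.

omega

Common upper bounds of {omega, psi}: alpha, beta, chi, omega, xi.
The least among these is omega.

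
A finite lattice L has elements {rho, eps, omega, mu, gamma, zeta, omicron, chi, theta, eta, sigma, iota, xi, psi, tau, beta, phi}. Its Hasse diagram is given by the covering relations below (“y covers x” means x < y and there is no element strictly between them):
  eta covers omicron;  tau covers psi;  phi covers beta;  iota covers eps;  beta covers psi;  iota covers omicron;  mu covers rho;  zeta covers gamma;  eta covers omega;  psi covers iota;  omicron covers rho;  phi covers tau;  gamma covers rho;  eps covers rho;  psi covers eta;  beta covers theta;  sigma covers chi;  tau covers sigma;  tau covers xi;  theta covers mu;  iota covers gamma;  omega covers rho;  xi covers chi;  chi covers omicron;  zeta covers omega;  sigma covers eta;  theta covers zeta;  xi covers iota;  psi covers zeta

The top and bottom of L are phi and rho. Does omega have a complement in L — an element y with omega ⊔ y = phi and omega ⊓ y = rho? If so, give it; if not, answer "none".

none

For every candidate y, either omega ∨ y ≠ phi or omega ∧ y ≠ rho; no complement exists.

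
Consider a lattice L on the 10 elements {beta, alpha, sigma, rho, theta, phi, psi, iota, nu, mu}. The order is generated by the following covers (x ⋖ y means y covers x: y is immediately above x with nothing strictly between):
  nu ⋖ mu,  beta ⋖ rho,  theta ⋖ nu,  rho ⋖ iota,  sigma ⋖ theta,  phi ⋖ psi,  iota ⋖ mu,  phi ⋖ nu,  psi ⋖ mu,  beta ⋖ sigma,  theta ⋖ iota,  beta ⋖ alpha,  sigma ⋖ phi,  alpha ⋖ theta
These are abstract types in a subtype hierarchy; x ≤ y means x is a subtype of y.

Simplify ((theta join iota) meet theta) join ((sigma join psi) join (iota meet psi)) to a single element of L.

theta ∨ iota = iota
iota ∧ theta = theta
sigma ∨ psi = psi
iota ∧ psi = sigma
psi ∨ sigma = psi
theta ∨ psi = mu

mu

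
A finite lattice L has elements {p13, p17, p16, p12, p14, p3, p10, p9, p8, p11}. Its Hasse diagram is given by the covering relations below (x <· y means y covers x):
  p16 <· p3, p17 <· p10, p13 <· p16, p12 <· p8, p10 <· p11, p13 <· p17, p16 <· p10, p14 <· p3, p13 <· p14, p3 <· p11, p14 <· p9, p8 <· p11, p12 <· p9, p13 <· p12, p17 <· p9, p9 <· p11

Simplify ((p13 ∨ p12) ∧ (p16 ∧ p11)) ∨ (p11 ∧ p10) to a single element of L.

p13 ∨ p12 = p12
p16 ∧ p11 = p16
p12 ∧ p16 = p13
p11 ∧ p10 = p10
p13 ∨ p10 = p10

p10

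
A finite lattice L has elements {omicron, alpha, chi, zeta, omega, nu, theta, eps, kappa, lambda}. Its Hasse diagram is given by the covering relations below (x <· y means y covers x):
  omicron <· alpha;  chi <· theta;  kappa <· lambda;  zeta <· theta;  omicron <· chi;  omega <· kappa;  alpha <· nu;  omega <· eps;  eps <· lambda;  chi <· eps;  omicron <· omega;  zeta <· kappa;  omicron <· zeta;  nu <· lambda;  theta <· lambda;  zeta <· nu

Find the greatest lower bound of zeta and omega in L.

omicron

Common lower bounds of {zeta, omega}: omicron.
The greatest among these is omicron.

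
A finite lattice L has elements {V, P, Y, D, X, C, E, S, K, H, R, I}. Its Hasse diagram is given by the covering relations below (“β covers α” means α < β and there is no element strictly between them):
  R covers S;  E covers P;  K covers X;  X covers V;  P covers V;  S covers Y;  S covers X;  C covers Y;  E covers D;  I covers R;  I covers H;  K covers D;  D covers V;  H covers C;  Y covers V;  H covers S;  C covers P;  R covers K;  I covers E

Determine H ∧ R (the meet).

S

Common lower bounds of {H, R}: S, V, X, Y.
The greatest among these is S.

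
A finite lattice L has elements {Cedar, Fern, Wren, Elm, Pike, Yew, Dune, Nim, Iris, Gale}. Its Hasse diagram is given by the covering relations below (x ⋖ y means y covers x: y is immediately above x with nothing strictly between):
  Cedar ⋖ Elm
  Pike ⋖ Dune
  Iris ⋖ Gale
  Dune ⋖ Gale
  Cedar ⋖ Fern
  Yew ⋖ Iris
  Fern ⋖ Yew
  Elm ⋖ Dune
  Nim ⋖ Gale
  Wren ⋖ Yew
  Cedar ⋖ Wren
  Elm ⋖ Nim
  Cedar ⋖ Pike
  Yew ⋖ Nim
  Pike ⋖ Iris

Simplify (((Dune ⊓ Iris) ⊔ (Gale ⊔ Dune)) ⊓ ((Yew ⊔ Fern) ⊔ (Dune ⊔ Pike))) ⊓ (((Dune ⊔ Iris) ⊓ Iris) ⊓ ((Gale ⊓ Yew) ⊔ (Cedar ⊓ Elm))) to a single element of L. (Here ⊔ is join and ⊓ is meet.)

Yew

Dune ∧ Iris = Pike
Gale ∨ Dune = Gale
Pike ∨ Gale = Gale
Yew ∨ Fern = Yew
Dune ∨ Pike = Dune
Yew ∨ Dune = Gale
Gale ∧ Gale = Gale
Dune ∨ Iris = Gale
Gale ∧ Iris = Iris
Gale ∧ Yew = Yew
Cedar ∧ Elm = Cedar
Yew ∨ Cedar = Yew
Iris ∧ Yew = Yew
Gale ∧ Yew = Yew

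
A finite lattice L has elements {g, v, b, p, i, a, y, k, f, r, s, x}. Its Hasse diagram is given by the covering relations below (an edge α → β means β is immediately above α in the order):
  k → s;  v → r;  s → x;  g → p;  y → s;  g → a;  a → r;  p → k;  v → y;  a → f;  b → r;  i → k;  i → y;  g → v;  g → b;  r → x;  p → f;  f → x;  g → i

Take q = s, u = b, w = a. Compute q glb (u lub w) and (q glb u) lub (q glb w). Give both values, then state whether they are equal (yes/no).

u lub w = r, so q glb (u lub w) = s glb r = v.
q glb u = g and q glb w = g, so (q glb u) lub (q glb w) = g lub g = g.
Equal: no.

v; g; no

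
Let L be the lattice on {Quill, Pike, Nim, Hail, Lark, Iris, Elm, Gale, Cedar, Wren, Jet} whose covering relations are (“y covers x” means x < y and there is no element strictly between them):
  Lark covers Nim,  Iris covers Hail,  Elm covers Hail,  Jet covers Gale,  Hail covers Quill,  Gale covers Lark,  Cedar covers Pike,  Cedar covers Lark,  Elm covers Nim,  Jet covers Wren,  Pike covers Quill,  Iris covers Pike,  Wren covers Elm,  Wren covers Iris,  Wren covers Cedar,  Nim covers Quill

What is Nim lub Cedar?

Cedar

Common upper bounds of {Nim, Cedar}: Cedar, Jet, Wren.
The least among these is Cedar.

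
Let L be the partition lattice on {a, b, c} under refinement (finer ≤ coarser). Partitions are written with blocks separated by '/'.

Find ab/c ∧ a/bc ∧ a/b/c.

The meet (common refinement) of ab/c, a/bc, a/b/c intersects blocks pairwise, giving a/b/c.

a/b/c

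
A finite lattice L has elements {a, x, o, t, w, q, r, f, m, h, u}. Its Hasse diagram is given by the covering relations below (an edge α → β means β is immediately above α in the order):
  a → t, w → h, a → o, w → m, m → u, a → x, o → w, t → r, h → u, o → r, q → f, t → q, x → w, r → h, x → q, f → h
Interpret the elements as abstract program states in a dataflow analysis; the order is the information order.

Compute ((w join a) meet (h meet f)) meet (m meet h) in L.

x

w ∨ a = w
h ∧ f = f
w ∧ f = x
m ∧ h = w
x ∧ w = x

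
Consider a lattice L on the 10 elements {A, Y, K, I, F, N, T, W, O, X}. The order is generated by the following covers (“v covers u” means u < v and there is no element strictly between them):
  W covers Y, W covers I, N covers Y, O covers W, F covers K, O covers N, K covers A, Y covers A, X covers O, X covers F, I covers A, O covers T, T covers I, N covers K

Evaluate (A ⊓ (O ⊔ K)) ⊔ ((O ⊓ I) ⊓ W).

I

O ∨ K = O
A ∧ O = A
O ∧ I = I
I ∧ W = I
A ∨ I = I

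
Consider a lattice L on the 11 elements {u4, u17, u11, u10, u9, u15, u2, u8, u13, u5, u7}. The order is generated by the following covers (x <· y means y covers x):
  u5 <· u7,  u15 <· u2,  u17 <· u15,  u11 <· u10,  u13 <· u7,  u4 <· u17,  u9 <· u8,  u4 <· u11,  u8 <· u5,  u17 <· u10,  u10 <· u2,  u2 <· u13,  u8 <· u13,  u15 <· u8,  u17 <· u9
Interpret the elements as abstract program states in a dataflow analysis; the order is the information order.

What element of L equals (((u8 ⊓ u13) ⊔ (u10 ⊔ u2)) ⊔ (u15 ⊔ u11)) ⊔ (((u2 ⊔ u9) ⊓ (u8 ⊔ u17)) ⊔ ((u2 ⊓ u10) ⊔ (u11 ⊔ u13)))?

u13

u8 ∧ u13 = u8
u10 ∨ u2 = u2
u8 ∨ u2 = u13
u15 ∨ u11 = u2
u13 ∨ u2 = u13
u2 ∨ u9 = u13
u8 ∨ u17 = u8
u13 ∧ u8 = u8
u2 ∧ u10 = u10
u11 ∨ u13 = u13
u10 ∨ u13 = u13
u8 ∨ u13 = u13
u13 ∨ u13 = u13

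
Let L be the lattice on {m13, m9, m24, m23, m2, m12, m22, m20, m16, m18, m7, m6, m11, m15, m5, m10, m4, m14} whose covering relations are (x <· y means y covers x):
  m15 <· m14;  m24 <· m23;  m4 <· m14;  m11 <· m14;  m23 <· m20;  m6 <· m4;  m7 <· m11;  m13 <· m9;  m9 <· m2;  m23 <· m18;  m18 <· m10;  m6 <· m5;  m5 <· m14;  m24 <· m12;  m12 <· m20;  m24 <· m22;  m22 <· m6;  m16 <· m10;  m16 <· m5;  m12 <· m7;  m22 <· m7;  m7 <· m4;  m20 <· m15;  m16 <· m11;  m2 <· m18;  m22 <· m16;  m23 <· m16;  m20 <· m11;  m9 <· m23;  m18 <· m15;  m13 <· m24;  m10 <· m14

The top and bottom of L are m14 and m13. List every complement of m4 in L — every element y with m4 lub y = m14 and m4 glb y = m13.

m2, m9

Need y with m4 ∨ y = m14 and m4 ∧ y = m13.
Checking each element gives: m2, m9.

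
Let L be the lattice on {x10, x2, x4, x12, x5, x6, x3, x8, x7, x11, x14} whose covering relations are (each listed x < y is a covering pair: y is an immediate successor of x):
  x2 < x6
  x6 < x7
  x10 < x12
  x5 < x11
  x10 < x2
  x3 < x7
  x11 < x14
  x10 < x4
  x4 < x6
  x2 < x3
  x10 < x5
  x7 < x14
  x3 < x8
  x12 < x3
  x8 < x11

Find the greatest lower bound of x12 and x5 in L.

Common lower bounds of {x12, x5}: x10.
The greatest among these is x10.

x10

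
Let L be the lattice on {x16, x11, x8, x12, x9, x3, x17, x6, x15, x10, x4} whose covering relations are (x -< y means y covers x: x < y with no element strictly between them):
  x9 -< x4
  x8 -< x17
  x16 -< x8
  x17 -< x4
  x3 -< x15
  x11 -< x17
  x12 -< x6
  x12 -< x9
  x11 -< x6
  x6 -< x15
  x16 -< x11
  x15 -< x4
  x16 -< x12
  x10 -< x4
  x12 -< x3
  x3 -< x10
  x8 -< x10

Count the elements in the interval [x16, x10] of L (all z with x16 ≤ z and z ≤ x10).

5

The interval [x16, x10] = {x10, x12, x16, x3, x8}, which has 5 elements.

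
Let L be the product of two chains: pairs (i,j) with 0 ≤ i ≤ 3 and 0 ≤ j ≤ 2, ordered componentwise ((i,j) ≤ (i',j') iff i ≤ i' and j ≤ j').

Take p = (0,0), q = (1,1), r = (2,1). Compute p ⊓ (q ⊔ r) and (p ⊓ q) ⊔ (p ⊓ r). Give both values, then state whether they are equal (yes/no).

(0,0); (0,0); yes

q ⊔ r = (2,1), so p ⊓ (q ⊔ r) = (0,0) ⊓ (2,1) = (0,0).
p ⊓ q = (0,0) and p ⊓ r = (0,0), so (p ⊓ q) ⊔ (p ⊓ r) = (0,0) ⊔ (0,0) = (0,0).
Equal: yes.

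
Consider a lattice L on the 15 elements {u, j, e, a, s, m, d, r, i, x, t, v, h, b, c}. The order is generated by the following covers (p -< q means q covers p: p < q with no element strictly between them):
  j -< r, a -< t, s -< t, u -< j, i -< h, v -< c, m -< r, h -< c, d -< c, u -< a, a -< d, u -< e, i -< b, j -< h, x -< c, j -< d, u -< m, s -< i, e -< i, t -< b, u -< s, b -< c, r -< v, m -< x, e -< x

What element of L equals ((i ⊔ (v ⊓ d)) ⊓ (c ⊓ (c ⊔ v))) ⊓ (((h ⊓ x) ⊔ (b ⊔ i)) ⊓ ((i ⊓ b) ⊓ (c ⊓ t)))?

v ∧ d = j
i ∨ j = h
c ∨ v = c
c ∧ c = c
h ∧ c = h
h ∧ x = e
b ∨ i = b
e ∨ b = b
i ∧ b = i
c ∧ t = t
i ∧ t = s
b ∧ s = s
h ∧ s = s

s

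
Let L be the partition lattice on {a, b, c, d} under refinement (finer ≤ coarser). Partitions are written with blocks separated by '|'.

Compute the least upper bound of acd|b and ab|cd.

The join of acd|b and ab|cd merges any blocks that overlap across the partitions, giving abcd.

abcd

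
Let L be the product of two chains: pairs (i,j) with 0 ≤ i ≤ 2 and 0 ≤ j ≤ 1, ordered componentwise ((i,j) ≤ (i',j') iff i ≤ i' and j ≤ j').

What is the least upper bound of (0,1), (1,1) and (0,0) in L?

In a product of chains, the join is componentwise max, giving (1,1).

(1,1)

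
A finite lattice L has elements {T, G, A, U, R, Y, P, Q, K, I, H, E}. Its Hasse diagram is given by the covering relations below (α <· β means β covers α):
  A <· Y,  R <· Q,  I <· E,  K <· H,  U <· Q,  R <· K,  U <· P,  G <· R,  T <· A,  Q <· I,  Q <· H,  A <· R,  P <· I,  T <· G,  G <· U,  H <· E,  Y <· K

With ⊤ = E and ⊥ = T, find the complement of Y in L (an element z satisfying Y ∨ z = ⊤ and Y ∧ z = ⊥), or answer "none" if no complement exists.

Need z with Y ∨ z = E and Y ∧ z = T.
Checking each element gives: P.

P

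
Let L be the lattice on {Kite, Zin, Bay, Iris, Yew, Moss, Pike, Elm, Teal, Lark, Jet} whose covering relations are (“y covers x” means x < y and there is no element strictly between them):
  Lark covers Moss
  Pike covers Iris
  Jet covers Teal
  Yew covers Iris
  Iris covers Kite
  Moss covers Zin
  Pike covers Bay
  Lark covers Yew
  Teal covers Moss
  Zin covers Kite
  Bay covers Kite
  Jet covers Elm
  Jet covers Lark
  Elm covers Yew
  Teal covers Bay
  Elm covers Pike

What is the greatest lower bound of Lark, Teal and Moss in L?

Common lower bounds of {Lark, Teal, Moss}: Kite, Moss, Zin.
The greatest among these is Moss.

Moss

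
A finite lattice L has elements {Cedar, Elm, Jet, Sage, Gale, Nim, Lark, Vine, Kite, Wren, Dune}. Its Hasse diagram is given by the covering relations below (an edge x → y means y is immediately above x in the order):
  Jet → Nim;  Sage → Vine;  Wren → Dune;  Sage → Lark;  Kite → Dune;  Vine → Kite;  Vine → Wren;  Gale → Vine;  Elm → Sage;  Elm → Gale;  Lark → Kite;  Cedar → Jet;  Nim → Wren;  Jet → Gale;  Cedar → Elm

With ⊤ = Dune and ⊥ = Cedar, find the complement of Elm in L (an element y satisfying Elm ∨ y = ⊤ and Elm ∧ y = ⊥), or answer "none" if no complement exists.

none

For every candidate y, either Elm ∨ y ≠ Dune or Elm ∧ y ≠ Cedar; no complement exists.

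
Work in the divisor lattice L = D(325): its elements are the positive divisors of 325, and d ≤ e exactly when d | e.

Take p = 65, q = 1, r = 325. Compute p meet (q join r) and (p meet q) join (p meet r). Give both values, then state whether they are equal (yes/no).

65; 65; yes

q join r = 325, so p meet (q join r) = 65 meet 325 = 65.
p meet q = 1 and p meet r = 65, so (p meet q) join (p meet r) = 1 join 65 = 65.
Equal: yes.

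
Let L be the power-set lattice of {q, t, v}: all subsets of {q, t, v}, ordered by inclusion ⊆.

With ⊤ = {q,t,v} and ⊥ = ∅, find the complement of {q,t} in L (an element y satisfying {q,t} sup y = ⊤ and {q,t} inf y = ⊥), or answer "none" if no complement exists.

Need y with {q,t} ∨ y = {q,t,v} and {q,t} ∧ y = ∅.
Checking each element gives: {v}.

{v}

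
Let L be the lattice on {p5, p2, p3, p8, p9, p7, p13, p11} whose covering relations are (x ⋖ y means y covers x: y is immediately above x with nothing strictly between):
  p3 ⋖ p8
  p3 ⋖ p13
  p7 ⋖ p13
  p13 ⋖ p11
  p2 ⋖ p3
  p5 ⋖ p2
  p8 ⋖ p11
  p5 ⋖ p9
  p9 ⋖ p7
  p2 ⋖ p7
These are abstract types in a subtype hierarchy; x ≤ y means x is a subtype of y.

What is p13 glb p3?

Common lower bounds of {p13, p3}: p2, p3, p5.
The greatest among these is p3.

p3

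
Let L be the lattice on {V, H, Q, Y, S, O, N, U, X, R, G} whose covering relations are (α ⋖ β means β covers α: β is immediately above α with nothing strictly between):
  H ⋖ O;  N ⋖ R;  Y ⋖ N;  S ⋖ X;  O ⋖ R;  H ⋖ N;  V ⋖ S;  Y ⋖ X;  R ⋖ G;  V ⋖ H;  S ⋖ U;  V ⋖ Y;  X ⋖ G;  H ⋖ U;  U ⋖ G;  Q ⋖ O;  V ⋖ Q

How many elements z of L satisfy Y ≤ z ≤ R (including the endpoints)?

3

The interval [Y, R] = {N, R, Y}, which has 3 elements.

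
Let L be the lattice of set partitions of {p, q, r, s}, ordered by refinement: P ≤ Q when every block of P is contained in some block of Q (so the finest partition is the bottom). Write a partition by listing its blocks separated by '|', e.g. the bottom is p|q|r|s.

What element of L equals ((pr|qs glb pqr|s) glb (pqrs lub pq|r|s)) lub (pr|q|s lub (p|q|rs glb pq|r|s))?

pr|qs ∧ pqr|s = pr|q|s
pqrs ∨ pq|r|s = pqrs
pr|q|s ∧ pqrs = pr|q|s
p|q|rs ∧ pq|r|s = p|q|r|s
pr|q|s ∨ p|q|r|s = pr|q|s
pr|q|s ∨ pr|q|s = pr|q|s

pr|q|s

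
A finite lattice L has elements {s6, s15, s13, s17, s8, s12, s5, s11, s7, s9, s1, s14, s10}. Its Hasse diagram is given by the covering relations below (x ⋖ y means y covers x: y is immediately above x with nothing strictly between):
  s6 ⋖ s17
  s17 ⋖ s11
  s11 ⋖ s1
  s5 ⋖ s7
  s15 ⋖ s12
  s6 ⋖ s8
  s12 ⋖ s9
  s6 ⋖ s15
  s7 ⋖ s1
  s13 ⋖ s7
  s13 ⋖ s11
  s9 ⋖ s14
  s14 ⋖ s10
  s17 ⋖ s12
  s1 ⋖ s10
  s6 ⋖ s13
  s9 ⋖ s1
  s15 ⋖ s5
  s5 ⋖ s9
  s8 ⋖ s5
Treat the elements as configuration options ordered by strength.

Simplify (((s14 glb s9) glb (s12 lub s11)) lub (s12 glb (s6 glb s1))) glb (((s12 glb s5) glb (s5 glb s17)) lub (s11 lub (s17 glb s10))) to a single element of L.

s17

s14 ∧ s9 = s9
s12 ∨ s11 = s1
s9 ∧ s1 = s9
s6 ∧ s1 = s6
s12 ∧ s6 = s6
s9 ∨ s6 = s9
s12 ∧ s5 = s15
s5 ∧ s17 = s6
s15 ∧ s6 = s6
s17 ∧ s10 = s17
s11 ∨ s17 = s11
s6 ∨ s11 = s11
s9 ∧ s11 = s17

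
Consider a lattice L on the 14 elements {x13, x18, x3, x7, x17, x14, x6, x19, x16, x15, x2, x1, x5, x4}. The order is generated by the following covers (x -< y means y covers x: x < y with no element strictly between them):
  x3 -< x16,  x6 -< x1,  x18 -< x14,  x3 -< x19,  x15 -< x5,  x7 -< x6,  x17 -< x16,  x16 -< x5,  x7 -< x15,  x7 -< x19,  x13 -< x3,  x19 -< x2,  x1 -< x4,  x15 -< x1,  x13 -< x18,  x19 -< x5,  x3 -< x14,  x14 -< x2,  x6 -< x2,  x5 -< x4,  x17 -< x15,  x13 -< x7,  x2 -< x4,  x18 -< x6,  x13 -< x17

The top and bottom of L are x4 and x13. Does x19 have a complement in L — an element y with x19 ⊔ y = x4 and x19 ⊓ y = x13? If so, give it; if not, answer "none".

For every candidate y, either x19 ∨ y ≠ x4 or x19 ∧ y ≠ x13; no complement exists.

none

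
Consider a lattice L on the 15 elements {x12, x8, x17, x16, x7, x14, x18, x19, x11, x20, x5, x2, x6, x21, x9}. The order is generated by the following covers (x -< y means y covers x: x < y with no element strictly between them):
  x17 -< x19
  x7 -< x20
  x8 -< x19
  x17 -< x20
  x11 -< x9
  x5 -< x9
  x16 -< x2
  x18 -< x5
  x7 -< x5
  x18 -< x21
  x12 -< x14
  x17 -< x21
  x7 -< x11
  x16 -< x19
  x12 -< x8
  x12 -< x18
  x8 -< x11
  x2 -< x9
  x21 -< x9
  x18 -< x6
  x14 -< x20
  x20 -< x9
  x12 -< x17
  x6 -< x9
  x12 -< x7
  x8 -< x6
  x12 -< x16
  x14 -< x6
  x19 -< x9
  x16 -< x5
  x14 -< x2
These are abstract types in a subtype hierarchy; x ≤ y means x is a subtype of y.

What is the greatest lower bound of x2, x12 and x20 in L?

Common lower bounds of {x2, x12, x20}: x12.
The greatest among these is x12.

x12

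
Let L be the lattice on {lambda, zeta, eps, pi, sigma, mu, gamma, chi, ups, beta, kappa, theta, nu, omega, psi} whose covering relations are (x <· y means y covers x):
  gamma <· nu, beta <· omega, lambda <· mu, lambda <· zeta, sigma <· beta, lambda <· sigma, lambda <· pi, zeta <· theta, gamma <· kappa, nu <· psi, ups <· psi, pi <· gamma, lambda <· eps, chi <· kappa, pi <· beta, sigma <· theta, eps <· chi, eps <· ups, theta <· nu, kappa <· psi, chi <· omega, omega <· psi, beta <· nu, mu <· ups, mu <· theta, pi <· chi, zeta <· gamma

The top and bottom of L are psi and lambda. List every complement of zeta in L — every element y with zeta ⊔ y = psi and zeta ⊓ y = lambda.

Need y with zeta ∨ y = psi and zeta ∧ y = lambda.
Checking each element gives: omega, ups.

omega, ups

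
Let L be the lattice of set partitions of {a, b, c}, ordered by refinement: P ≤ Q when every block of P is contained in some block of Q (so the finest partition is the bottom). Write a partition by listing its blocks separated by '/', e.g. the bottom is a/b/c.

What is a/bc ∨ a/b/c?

a/bc

The join of a/bc and a/b/c merges any blocks that overlap across the partitions, giving a/bc.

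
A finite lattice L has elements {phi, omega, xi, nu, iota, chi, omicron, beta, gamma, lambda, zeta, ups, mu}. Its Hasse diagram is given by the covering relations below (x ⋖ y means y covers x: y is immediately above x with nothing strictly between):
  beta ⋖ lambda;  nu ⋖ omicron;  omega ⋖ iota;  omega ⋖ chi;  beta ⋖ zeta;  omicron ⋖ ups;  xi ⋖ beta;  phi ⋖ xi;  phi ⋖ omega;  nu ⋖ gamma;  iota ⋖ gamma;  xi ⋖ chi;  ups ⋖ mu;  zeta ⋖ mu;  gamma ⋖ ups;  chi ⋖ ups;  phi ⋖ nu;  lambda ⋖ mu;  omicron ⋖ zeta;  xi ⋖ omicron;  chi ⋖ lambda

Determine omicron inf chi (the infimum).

xi

Common lower bounds of {omicron, chi}: phi, xi.
The greatest among these is xi.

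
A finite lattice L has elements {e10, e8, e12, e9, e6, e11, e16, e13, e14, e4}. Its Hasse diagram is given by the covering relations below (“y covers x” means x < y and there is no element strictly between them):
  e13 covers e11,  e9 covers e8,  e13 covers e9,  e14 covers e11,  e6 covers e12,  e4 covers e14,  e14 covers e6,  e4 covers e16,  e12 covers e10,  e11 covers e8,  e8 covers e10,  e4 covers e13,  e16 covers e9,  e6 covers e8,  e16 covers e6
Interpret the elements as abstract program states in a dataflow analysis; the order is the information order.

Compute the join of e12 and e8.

e6

Common upper bounds of {e12, e8}: e14, e16, e4, e6.
The least among these is e6.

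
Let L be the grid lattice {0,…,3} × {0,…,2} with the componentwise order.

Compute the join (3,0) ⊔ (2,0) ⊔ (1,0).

(3,0)

In a product of chains, the join is componentwise max, giving (3,0).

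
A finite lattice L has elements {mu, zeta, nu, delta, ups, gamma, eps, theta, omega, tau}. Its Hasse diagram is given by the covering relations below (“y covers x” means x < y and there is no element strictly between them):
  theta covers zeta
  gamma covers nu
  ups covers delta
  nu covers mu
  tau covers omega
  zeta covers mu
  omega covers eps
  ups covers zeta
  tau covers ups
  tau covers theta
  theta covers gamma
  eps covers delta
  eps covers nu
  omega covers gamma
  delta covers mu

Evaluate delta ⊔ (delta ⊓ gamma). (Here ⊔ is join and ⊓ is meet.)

delta

delta ∧ gamma = mu
delta ∨ mu = delta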